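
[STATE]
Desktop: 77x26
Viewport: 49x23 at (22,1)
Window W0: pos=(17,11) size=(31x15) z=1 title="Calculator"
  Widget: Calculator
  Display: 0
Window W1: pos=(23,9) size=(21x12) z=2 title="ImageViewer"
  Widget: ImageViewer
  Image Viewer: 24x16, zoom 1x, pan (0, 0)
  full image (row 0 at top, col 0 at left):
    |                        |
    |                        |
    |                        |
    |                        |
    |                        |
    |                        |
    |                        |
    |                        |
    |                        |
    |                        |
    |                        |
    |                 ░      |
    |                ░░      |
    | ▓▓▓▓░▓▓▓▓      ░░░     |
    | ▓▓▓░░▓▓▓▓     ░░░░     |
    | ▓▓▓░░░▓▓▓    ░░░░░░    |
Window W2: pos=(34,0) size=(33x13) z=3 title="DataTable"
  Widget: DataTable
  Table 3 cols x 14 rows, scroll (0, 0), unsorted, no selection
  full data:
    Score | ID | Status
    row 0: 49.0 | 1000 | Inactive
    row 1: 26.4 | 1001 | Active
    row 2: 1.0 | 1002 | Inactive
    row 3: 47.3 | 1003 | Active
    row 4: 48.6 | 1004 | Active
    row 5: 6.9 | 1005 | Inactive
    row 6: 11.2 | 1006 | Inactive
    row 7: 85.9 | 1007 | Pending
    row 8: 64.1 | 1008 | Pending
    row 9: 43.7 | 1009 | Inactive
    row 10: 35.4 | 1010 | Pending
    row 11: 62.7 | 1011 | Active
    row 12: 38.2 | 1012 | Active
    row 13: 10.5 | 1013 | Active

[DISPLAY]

            ┃ DataTable                     ┃    
            ┠───────────────────────────────┨    
            ┃Score│ID  │Status              ┃    
            ┃─────┼────┼────────            ┃    
            ┃49.0 │1000│Inactive            ┃    
            ┃26.4 │1001│Active              ┃    
            ┃1.0  │1002│Inactive            ┃    
            ┃47.3 │1003│Active              ┃    
 ┏━━━━━━━━━━┃48.6 │1004│Active              ┃    
 ┃ ImageView┃6.9  │1005│Inactive            ┃    
━┠──────────┃11.2 │1006│Inactive            ┃    
c┃          ┗━━━━━━━━━━━━━━━━━━━━━━━━━━━━━━━┛    
─┃                   ┃───┨                       
 ┃                   ┃  0┃                       
┬┃                   ┃   ┃                       
│┃                   ┃   ┃                       
┼┃                   ┃   ┃                       
│┃                   ┃   ┃                       
┼┃                   ┃   ┃                       
│┗━━━━━━━━━━━━━━━━━━━┛   ┃                       
┼───┼───┼───┤            ┃                       
│ . │ = │ + │            ┃                       
┼───┼───┼───┤            ┃                       


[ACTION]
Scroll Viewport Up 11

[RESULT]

            ┏━━━━━━━━━━━━━━━━━━━━━━━━━━━━━━━┓    
            ┃ DataTable                     ┃    
            ┠───────────────────────────────┨    
            ┃Score│ID  │Status              ┃    
            ┃─────┼────┼────────            ┃    
            ┃49.0 │1000│Inactive            ┃    
            ┃26.4 │1001│Active              ┃    
            ┃1.0  │1002│Inactive            ┃    
            ┃47.3 │1003│Active              ┃    
 ┏━━━━━━━━━━┃48.6 │1004│Active              ┃    
 ┃ ImageView┃6.9  │1005│Inactive            ┃    
━┠──────────┃11.2 │1006│Inactive            ┃    
c┃          ┗━━━━━━━━━━━━━━━━━━━━━━━━━━━━━━━┛    
─┃                   ┃───┨                       
 ┃                   ┃  0┃                       
┬┃                   ┃   ┃                       
│┃                   ┃   ┃                       
┼┃                   ┃   ┃                       
│┃                   ┃   ┃                       
┼┃                   ┃   ┃                       
│┗━━━━━━━━━━━━━━━━━━━┛   ┃                       
┼───┼───┼───┤            ┃                       
│ . │ = │ + │            ┃                       


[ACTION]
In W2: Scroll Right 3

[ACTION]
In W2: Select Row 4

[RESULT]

            ┏━━━━━━━━━━━━━━━━━━━━━━━━━━━━━━━┓    
            ┃ DataTable                     ┃    
            ┠───────────────────────────────┨    
            ┃Score│ID  │Status              ┃    
            ┃─────┼────┼────────            ┃    
            ┃49.0 │1000│Inactive            ┃    
            ┃26.4 │1001│Active              ┃    
            ┃1.0  │1002│Inactive            ┃    
            ┃47.3 │1003│Active              ┃    
 ┏━━━━━━━━━━┃>8.6 │1004│Active              ┃    
 ┃ ImageView┃6.9  │1005│Inactive            ┃    
━┠──────────┃11.2 │1006│Inactive            ┃    
c┃          ┗━━━━━━━━━━━━━━━━━━━━━━━━━━━━━━━┛    
─┃                   ┃───┨                       
 ┃                   ┃  0┃                       
┬┃                   ┃   ┃                       
│┃                   ┃   ┃                       
┼┃                   ┃   ┃                       
│┃                   ┃   ┃                       
┼┃                   ┃   ┃                       
│┗━━━━━━━━━━━━━━━━━━━┛   ┃                       
┼───┼───┼───┤            ┃                       
│ . │ = │ + │            ┃                       


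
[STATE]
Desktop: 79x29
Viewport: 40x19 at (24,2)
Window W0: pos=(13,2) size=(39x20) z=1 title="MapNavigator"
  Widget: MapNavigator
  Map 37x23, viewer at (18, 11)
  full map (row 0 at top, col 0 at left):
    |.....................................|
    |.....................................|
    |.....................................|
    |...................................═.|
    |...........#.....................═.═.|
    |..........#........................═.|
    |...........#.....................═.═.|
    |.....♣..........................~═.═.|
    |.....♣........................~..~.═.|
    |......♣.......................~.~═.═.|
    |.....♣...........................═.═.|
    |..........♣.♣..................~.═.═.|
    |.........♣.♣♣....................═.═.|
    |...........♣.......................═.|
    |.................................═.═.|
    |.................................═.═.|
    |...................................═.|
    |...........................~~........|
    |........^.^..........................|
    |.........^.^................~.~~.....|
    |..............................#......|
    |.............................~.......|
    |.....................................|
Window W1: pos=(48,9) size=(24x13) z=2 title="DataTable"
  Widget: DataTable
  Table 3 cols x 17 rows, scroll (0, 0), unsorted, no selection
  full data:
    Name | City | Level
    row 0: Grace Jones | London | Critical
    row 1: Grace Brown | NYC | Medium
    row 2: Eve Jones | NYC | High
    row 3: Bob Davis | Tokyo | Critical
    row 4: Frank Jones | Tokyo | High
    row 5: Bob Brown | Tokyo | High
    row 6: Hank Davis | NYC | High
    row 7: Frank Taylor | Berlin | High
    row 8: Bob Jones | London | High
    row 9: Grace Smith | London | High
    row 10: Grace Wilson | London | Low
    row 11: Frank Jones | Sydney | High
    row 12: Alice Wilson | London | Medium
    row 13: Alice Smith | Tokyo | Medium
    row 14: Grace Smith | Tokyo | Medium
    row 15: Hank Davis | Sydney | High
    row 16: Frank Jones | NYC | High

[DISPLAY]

━━━━━━━━━━━━━━━━━━━━━━━━━━━┓            
tor                        ┃            
───────────────────────────┨            
.........................═.┃            
.#.....................═.═.┃            
#........................═.┃            
.#.....................═.═.┃            
......................~═┏━━━━━━━━━━━━━━━
....................~..~┃ DataTable     
....................~.~═┠───────────────
.......................═┃Name        │Ci
♣.♣.....@............~.═┃────────────┼──
.♣♣....................═┃Grace Jones │Lo
.♣......................┃Grace Brown │NY
.......................═┃Eve Jones   │NY
.......................═┃Bob Davis   │To
........................┃Frank Jones │To
.................~~.....┃Bob Brown   │To
^.......................┃Hank Davis  │NY


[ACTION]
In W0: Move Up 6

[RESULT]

━━━━━━━━━━━━━━━━━━━━━━━━━━━┓            
tor                        ┃            
───────────────────────────┨            
                           ┃            
                           ┃            
                           ┃            
...........................┃            
........................┏━━━━━━━━━━━━━━━
........................┃ DataTable     
........................┠───────────────
.#.....................═┃Name        │Ci
#.......@...............┃────────────┼──
.#.....................═┃Grace Jones │Lo
......................~═┃Grace Brown │NY
....................~..~┃Eve Jones   │NY
....................~.~═┃Bob Davis   │To
.......................═┃Frank Jones │To
♣.♣..................~.═┃Bob Brown   │To
.♣♣....................═┃Hank Davis  │NY


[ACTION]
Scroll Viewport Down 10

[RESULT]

........................┃ DataTable     
........................┠───────────────
.#.....................═┃Name        │Ci
#.......@...............┃────────────┼──
.#.....................═┃Grace Jones │Lo
......................~═┃Grace Brown │NY
....................~..~┃Eve Jones   │NY
....................~.~═┃Bob Davis   │To
.......................═┃Frank Jones │To
♣.♣..................~.═┃Bob Brown   │To
.♣♣....................═┃Hank Davis  │NY
━━━━━━━━━━━━━━━━━━━━━━━━┗━━━━━━━━━━━━━━━
                                        
                                        
                                        
                                        
                                        
                                        
                                        


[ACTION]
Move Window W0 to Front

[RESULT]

...........................┃taTable     
.........................═.┃────────────
.#.....................═.═.┃e        │Ci
#.......@................═.┃─────────┼──
.#.....................═.═.┃ce Jones │Lo
......................~═.═.┃ce Brown │NY
....................~..~.═.┃ Jones   │NY
....................~.~═.═.┃ Davis   │To
.......................═.═.┃nk Jones │To
♣.♣..................~.═.═.┃ Brown   │To
.♣♣....................═.═.┃k Davis  │NY
━━━━━━━━━━━━━━━━━━━━━━━━━━━┛━━━━━━━━━━━━
                                        
                                        
                                        
                                        
                                        
                                        
                                        


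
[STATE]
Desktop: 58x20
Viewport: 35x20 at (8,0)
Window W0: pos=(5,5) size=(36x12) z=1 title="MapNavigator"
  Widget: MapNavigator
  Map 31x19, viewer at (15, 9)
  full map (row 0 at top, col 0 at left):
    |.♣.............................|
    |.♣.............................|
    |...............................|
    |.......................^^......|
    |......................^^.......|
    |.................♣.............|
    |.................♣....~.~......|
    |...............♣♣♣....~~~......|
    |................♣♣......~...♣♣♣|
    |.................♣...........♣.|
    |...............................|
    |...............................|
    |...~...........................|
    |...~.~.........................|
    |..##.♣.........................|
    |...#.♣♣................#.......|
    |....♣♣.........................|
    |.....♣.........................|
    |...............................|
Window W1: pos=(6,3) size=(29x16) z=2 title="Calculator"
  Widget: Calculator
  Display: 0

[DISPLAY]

                                   
                                   
                                   
━━━━━━━━━━━━━━━━━━━━━━━━━━┓        
Calculator                ┃        
──────────────────────────┨━━━━━┓  
                         0┃     ┃  
───┬───┬───┬───┐          ┃─────┨  
 7 │ 8 │ 9 │ ÷ │          ┃.... ┃  
───┼───┼───┼───┤          ┃.... ┃  
 4 │ 5 │ 6 │ × │          ┃.... ┃  
───┼───┼───┼───┤          ┃.♣♣♣ ┃  
 1 │ 2 │ 3 │ - │          ┃..♣. ┃  
───┼───┼───┼───┤          ┃.... ┃  
 0 │ . │ = │ + │          ┃.... ┃  
───┼───┼───┼───┤          ┃.... ┃  
 C │ MC│ MR│ M+│          ┃━━━━━┛  
───┴───┴───┴───┘          ┃        
━━━━━━━━━━━━━━━━━━━━━━━━━━┛        
                                   


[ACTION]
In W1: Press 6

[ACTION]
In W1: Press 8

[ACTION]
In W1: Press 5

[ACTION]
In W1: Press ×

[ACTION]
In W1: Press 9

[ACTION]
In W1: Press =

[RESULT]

                                   
                                   
                                   
━━━━━━━━━━━━━━━━━━━━━━━━━━┓        
Calculator                ┃        
──────────────────────────┨━━━━━┓  
                      6165┃     ┃  
───┬───┬───┬───┐          ┃─────┨  
 7 │ 8 │ 9 │ ÷ │          ┃.... ┃  
───┼───┼───┼───┤          ┃.... ┃  
 4 │ 5 │ 6 │ × │          ┃.... ┃  
───┼───┼───┼───┤          ┃.♣♣♣ ┃  
 1 │ 2 │ 3 │ - │          ┃..♣. ┃  
───┼───┼───┼───┤          ┃.... ┃  
 0 │ . │ = │ + │          ┃.... ┃  
───┼───┼───┼───┤          ┃.... ┃  
 C │ MC│ MR│ M+│          ┃━━━━━┛  
───┴───┴───┴───┘          ┃        
━━━━━━━━━━━━━━━━━━━━━━━━━━┛        
                                   


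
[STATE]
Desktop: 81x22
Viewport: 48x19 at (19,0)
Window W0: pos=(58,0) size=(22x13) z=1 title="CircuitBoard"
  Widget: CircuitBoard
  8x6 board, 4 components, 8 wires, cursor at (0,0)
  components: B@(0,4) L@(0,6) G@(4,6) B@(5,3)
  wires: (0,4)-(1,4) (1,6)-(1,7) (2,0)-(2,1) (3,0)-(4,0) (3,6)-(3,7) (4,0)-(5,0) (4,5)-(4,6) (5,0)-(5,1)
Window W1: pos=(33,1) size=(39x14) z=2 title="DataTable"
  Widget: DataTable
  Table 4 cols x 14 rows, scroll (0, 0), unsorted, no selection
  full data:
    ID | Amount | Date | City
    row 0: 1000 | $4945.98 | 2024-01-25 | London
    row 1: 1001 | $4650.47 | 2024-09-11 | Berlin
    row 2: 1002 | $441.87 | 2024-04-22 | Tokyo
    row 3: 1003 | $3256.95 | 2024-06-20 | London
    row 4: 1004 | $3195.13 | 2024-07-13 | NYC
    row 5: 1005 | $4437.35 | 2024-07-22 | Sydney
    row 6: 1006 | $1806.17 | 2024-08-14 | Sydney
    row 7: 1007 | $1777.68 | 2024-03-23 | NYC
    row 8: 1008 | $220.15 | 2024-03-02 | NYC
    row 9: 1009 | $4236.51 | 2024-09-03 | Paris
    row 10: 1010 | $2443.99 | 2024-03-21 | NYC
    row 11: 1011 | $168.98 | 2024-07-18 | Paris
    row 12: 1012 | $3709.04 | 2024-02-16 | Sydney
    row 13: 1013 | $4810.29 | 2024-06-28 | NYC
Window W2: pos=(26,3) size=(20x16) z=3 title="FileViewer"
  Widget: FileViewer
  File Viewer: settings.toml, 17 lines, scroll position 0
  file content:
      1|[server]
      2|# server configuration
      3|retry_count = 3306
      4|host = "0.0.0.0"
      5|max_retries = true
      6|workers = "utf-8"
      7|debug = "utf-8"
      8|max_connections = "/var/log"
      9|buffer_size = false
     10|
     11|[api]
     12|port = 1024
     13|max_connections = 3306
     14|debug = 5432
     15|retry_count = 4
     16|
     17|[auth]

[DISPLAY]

                                       ┏━━━━━━━━
              ┏━━━━━━━━━━━━━━━━━━━━━━━━━━━━━━━━━
              ┃ DataTable                       
       ┏━━━━━━━━━━━━━━━━━━┓─────────────────────
       ┃ FileViewer       ┃ │Date      │City    
       ┠──────────────────┨─┼──────────┼──────  
       ┃[server]         ▲┃8│2024-01-25│London  
       ┃# server configur█┃7│2024-09-11│Berlin  
       ┃retry_count = 330░┃ │2024-04-22│Tokyo   
       ┃host = "0.0.0.0" ░┃5│2024-06-20│London  
       ┃max_retries = tru░┃3│2024-07-13│NYC     
       ┃workers = "utf-8"░┃5│2024-07-22│Sydney  
       ┃debug = "utf-8"  ░┃7│2024-08-14│Sydney  
       ┃max_connections =░┃8│2024-03-23│NYC     
       ┃buffer_size = fal░┃━━━━━━━━━━━━━━━━━━━━━
       ┃                 ░┃                     
       ┃[api]            ░┃                     
       ┃port = 1024      ▼┃                     
       ┗━━━━━━━━━━━━━━━━━━┛                     


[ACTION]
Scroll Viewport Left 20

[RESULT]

                                                
                                 ┏━━━━━━━━━━━━━━
                                 ┃ DataTable    
                          ┏━━━━━━━━━━━━━━━━━━┓──
                          ┃ FileViewer       ┃ │
                          ┠──────────────────┨─┼
                          ┃[server]         ▲┃8│
                          ┃# server configur█┃7│
                          ┃retry_count = 330░┃ │
                          ┃host = "0.0.0.0" ░┃5│
                          ┃max_retries = tru░┃3│
                          ┃workers = "utf-8"░┃5│
                          ┃debug = "utf-8"  ░┃7│
                          ┃max_connections =░┃8│
                          ┃buffer_size = fal░┃━━
                          ┃                 ░┃  
                          ┃[api]            ░┃  
                          ┃port = 1024      ▼┃  
                          ┗━━━━━━━━━━━━━━━━━━┛  


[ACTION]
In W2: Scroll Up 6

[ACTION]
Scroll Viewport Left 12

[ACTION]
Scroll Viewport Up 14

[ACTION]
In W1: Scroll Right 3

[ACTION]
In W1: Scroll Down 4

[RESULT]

                                                
                                 ┏━━━━━━━━━━━━━━
                                 ┃ DataTable    
                          ┏━━━━━━━━━━━━━━━━━━┓──
                          ┃ FileViewer       ┃ │
                          ┠──────────────────┨─┼
                          ┃[server]         ▲┃3│
                          ┃# server configur█┃5│
                          ┃retry_count = 330░┃7│
                          ┃host = "0.0.0.0" ░┃8│
                          ┃max_retries = tru░┃ │
                          ┃workers = "utf-8"░┃1│
                          ┃debug = "utf-8"  ░┃9│
                          ┃max_connections =░┃ │
                          ┃buffer_size = fal░┃━━
                          ┃                 ░┃  
                          ┃[api]            ░┃  
                          ┃port = 1024      ▼┃  
                          ┗━━━━━━━━━━━━━━━━━━┛  


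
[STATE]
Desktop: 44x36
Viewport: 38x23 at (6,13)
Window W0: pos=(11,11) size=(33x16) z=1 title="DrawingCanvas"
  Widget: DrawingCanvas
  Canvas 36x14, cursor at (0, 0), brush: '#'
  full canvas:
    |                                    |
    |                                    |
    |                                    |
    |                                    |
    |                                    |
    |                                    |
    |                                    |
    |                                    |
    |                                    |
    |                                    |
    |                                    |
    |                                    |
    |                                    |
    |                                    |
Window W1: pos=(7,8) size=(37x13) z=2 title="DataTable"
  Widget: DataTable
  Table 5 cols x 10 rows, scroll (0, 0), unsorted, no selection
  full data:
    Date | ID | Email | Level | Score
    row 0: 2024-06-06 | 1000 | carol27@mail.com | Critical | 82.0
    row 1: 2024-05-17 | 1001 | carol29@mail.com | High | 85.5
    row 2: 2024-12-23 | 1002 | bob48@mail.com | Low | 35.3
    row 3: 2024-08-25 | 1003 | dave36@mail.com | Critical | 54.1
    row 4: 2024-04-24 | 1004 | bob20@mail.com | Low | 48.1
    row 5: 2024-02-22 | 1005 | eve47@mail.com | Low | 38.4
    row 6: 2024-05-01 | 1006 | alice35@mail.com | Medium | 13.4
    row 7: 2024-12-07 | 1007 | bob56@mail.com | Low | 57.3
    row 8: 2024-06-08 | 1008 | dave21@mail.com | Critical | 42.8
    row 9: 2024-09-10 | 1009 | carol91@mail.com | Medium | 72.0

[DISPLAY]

 ┃2024-06-06│1000│carol27@mail.com│Cr┃
 ┃2024-05-17│1001│carol29@mail.com│Hi┃
 ┃2024-12-23│1002│bob48@mail.com  │Lo┃
 ┃2024-08-25│1003│dave36@mail.com │Cr┃
 ┃2024-04-24│1004│bob20@mail.com  │Lo┃
 ┃2024-02-22│1005│eve47@mail.com  │Lo┃
 ┃2024-05-01│1006│alice35@mail.com│Me┃
 ┗━━━━━━━━━━━━━━━━━━━━━━━━━━━━━━━━━━━┛
     ┃                               ┃
     ┃                               ┃
     ┃                               ┃
     ┃                               ┃
     ┃                               ┃
     ┗━━━━━━━━━━━━━━━━━━━━━━━━━━━━━━━┛
                                      
                                      
                                      
                                      
                                      
                                      
                                      
                                      
                                      


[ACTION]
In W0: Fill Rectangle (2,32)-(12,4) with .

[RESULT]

 ┃2024-06-06│1000│carol27@mail.com│Cr┃
 ┃2024-05-17│1001│carol29@mail.com│Hi┃
 ┃2024-12-23│1002│bob48@mail.com  │Lo┃
 ┃2024-08-25│1003│dave36@mail.com │Cr┃
 ┃2024-04-24│1004│bob20@mail.com  │Lo┃
 ┃2024-02-22│1005│eve47@mail.com  │Lo┃
 ┃2024-05-01│1006│alice35@mail.com│Me┃
 ┗━━━━━━━━━━━━━━━━━━━━━━━━━━━━━━━━━━━┛
     ┃    ...........................┃
     ┃    ...........................┃
     ┃    ...........................┃
     ┃    ...........................┃
     ┃    ...........................┃
     ┗━━━━━━━━━━━━━━━━━━━━━━━━━━━━━━━┛
                                      
                                      
                                      
                                      
                                      
                                      
                                      
                                      
                                      


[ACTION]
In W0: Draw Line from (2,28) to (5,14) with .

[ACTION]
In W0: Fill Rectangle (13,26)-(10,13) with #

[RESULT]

 ┃2024-06-06│1000│carol27@mail.com│Cr┃
 ┃2024-05-17│1001│carol29@mail.com│Hi┃
 ┃2024-12-23│1002│bob48@mail.com  │Lo┃
 ┃2024-08-25│1003│dave36@mail.com │Cr┃
 ┃2024-04-24│1004│bob20@mail.com  │Lo┃
 ┃2024-02-22│1005│eve47@mail.com  │Lo┃
 ┃2024-05-01│1006│alice35@mail.com│Me┃
 ┗━━━━━━━━━━━━━━━━━━━━━━━━━━━━━━━━━━━┛
     ┃    ...........................┃
     ┃    ...........................┃
     ┃    ...........................┃
     ┃    .........##############....┃
     ┃    .........##############....┃
     ┗━━━━━━━━━━━━━━━━━━━━━━━━━━━━━━━┛
                                      
                                      
                                      
                                      
                                      
                                      
                                      
                                      
                                      


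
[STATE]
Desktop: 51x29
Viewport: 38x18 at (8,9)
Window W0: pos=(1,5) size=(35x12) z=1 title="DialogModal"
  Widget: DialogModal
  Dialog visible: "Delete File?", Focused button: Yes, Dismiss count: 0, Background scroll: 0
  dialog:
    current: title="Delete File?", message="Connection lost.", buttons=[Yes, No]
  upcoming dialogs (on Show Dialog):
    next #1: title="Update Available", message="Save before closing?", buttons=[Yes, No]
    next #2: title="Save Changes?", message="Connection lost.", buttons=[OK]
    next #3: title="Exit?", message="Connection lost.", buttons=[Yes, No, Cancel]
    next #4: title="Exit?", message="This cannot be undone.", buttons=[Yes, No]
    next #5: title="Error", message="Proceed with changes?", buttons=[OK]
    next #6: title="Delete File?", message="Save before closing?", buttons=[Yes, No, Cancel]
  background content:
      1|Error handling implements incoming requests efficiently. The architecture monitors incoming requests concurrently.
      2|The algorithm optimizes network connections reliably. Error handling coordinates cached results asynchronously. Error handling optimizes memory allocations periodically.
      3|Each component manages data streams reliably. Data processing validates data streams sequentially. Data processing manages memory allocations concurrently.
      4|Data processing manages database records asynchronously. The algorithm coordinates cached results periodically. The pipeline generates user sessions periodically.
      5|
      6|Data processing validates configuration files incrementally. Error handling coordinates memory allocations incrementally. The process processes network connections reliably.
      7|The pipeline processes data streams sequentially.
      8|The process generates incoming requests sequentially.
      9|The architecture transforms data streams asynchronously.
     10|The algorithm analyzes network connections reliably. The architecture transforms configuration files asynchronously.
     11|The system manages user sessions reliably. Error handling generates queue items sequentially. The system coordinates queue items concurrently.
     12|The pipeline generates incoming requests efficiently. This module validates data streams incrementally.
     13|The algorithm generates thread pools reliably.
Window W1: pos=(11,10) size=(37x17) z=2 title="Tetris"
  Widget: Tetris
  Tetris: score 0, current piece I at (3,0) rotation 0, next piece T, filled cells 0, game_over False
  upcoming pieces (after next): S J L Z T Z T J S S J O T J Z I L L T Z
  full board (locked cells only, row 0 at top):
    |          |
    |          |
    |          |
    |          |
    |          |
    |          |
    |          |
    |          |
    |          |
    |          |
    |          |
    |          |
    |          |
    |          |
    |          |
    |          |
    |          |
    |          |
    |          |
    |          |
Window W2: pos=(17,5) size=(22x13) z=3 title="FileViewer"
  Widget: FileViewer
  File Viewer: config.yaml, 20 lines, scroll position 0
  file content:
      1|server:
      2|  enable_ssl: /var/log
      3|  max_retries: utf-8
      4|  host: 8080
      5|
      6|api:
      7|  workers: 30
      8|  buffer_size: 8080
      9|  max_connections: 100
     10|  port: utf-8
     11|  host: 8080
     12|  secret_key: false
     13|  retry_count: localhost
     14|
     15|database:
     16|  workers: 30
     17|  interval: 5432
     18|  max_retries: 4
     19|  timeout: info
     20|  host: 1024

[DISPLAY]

┌────────┃  enable_ssl: /var/█┃       
│  ┏━━━━━┃  max_retries: utf-░┃━━━━━━━
│ C┃ Tetr┃  host: 8080       ░┃       
│  ┠─────┃                   ░┃───────
└──┃     ┃api:               ░┃       
pel┃     ┃  workers: 30      ░┃       
oce┃     ┃  buffer_size: 8080░┃       
━━━┃     ┃  max_connections: ▼┃       
   ┃     ┗━━━━━━━━━━━━━━━━━━━━┛       
   ┃          │                       
   ┃          │Score:                 
   ┃          │0                      
   ┃          │                       
   ┃          │                       
   ┃          │                       
   ┃          │                       
   ┃          │                       
   ┗━━━━━━━━━━━━━━━━━━━━━━━━━━━━━━━━━━


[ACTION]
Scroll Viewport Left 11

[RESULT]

 ┃The al┌────────┃  enable_ssl: /var/█
 ┃Each c│  ┏━━━━━┃  max_retries: utf-░
 ┃Data p│ C┃ Tetr┃  host: 8080       ░
 ┃      │  ┠─────┃                   ░
 ┃Data p└──┃     ┃api:               ░
 ┃The pipel┃     ┃  workers: 30      ░
 ┃The proce┃     ┃  buffer_size: 8080░
 ┗━━━━━━━━━┃     ┃  max_connections: ▼
           ┃     ┗━━━━━━━━━━━━━━━━━━━━
           ┃          │               
           ┃          │Score:         
           ┃          │0              
           ┃          │               
           ┃          │               
           ┃          │               
           ┃          │               
           ┃          │               
           ┗━━━━━━━━━━━━━━━━━━━━━━━━━━


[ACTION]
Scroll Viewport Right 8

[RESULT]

┌────────┃  enable_ssl: /var/█┃       
│  ┏━━━━━┃  max_retries: utf-░┃━━━━━━━
│ C┃ Tetr┃  host: 8080       ░┃       
│  ┠─────┃                   ░┃───────
└──┃     ┃api:               ░┃       
pel┃     ┃  workers: 30      ░┃       
oce┃     ┃  buffer_size: 8080░┃       
━━━┃     ┃  max_connections: ▼┃       
   ┃     ┗━━━━━━━━━━━━━━━━━━━━┛       
   ┃          │                       
   ┃          │Score:                 
   ┃          │0                      
   ┃          │                       
   ┃          │                       
   ┃          │                       
   ┃          │                       
   ┃          │                       
   ┗━━━━━━━━━━━━━━━━━━━━━━━━━━━━━━━━━━


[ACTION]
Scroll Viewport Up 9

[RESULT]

                                      
                                      
                                      
                                      
                                      
━━━━━━━━━┏━━━━━━━━━━━━━━━━━━━━┓       
gModal   ┃ FileViewer         ┃       
─────────┠────────────────────┨       
handling ┃server:            ▲┃       
┌────────┃  enable_ssl: /var/█┃       
│  ┏━━━━━┃  max_retries: utf-░┃━━━━━━━
│ C┃ Tetr┃  host: 8080       ░┃       
│  ┠─────┃                   ░┃───────
└──┃     ┃api:               ░┃       
pel┃     ┃  workers: 30      ░┃       
oce┃     ┃  buffer_size: 8080░┃       
━━━┃     ┃  max_connections: ▼┃       
   ┃     ┗━━━━━━━━━━━━━━━━━━━━┛       


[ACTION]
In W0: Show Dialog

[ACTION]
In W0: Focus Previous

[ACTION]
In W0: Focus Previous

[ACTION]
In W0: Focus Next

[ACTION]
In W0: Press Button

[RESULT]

                                      
                                      
                                      
                                      
                                      
━━━━━━━━━┏━━━━━━━━━━━━━━━━━━━━┓       
gModal   ┃ FileViewer         ┃       
─────────┠────────────────────┨       
handling ┃server:            ▲┃       
gorithm o┃  enable_ssl: /var/█┃       
omp┏━━━━━┃  max_retries: utf-░┃━━━━━━━
roc┃ Tetr┃  host: 8080       ░┃       
   ┠─────┃                   ░┃───────
roc┃     ┃api:               ░┃       
pel┃     ┃  workers: 30      ░┃       
oce┃     ┃  buffer_size: 8080░┃       
━━━┃     ┃  max_connections: ▼┃       
   ┃     ┗━━━━━━━━━━━━━━━━━━━━┛       


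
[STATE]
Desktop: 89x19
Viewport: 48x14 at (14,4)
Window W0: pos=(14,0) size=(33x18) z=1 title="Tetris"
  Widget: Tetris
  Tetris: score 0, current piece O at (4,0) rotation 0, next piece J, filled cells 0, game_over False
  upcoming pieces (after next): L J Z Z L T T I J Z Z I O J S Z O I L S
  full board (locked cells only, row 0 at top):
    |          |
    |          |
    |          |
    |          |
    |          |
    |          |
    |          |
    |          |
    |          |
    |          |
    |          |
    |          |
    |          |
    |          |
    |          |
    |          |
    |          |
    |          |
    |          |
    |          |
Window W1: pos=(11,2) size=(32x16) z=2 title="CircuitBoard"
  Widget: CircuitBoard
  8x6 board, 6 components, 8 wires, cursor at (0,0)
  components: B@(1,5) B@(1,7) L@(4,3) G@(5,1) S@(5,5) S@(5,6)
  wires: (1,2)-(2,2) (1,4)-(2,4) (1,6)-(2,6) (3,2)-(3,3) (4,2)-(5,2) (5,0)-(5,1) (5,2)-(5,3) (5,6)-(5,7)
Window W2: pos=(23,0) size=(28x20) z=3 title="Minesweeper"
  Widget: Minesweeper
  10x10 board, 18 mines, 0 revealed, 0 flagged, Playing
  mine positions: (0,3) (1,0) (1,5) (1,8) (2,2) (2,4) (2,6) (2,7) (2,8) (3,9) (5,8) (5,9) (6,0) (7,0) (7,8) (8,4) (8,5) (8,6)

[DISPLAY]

─────────┃■■■■■■■■■■                ┃           
 0 1 2 3 ┃■■■■■■■■■■                ┃           
 [.]     ┃■■■■■■■■■■                ┃           
         ┃■■■■■■■■■■                ┃           
         ┃■■■■■■■■■■                ┃           
         ┃■■■■■■■■■■                ┃           
         ┃■■■■■■■■■■                ┃           
         ┃■■■■■■■■■■                ┃           
         ┃■■■■■■■■■■                ┃           
         ┃                          ┃           
         ┃                          ┃           
         ┃                          ┃           
  · ─ G  ┃                          ┃           
━━━━━━━━━┃                          ┃           


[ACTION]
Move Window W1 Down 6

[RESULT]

ircuitBoa┃■■■■■■■■■■                ┃           
─────────┃■■■■■■■■■■                ┃           
 0 1 2 3 ┃■■■■■■■■■■                ┃           
 [.]     ┃■■■■■■■■■■                ┃           
         ┃■■■■■■■■■■                ┃           
         ┃■■■■■■■■■■                ┃           
         ┃■■■■■■■■■■                ┃           
         ┃■■■■■■■■■■                ┃           
         ┃■■■■■■■■■■                ┃           
         ┃                          ┃           
         ┃                          ┃           
         ┃                          ┃           
         ┃                          ┃           
  · ─ G  ┃                          ┃           


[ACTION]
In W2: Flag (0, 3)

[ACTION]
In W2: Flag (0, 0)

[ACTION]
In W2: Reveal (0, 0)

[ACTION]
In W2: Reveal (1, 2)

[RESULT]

ircuitBoa┃■■2■■■■■■■                ┃           
─────────┃■■■■■■■■■■                ┃           
 0 1 2 3 ┃■■■■■■■■■■                ┃           
 [.]     ┃■■■■■■■■■■                ┃           
         ┃■■■■■■■■■■                ┃           
         ┃■■■■■■■■■■                ┃           
         ┃■■■■■■■■■■                ┃           
         ┃■■■■■■■■■■                ┃           
         ┃■■■■■■■■■■                ┃           
         ┃                          ┃           
         ┃                          ┃           
         ┃                          ┃           
         ┃                          ┃           
  · ─ G  ┃                          ┃           


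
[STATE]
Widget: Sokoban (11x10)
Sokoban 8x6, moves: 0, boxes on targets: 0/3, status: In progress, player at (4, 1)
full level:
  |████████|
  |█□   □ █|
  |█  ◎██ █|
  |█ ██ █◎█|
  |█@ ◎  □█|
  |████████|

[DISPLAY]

████████   
█□   □ █   
█  ◎██ █   
█ ██ █◎█   
█@ ◎  □█   
████████   
Moves: 0  0
           
           
           


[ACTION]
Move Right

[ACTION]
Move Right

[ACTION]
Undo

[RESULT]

████████   
█□   □ █   
█  ◎██ █   
█ ██ █◎█   
█ @◎  □█   
████████   
Moves: 1  0
           
           
           
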